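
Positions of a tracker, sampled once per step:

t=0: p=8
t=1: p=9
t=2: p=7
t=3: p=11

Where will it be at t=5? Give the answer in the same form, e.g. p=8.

The jumps are +1, -2, +4 — a geometric progression with ratio -2.
step 4: 11 − 8 → p=3
step 5: 3 + 16 → p=19

p=19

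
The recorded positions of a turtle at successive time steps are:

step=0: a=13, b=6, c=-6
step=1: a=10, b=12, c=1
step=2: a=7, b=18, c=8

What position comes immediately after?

a=4, b=24, c=15

The position changes by (-3, +6, +7) every step.
step 3: a=7, b=18, c=8 + (-3, +6, +7) → a=4, b=24, c=15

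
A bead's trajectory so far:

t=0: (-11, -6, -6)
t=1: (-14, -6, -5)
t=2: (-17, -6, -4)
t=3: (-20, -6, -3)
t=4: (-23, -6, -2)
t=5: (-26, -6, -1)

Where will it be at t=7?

Constant displacement of (-3, +0, +1) per step.
step 6: (-26, -6, -1) + (-3, +0, +1) → (-29, -6, 0)
step 7: (-29, -6, 0) + (-3, +0, +1) → (-32, -6, 1)

(-32, -6, 1)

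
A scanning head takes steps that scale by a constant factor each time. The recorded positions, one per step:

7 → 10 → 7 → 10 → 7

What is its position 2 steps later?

Step-to-step displacements: +3, -3, +3, -3; each is -1× the previous.
step 5: 7 + 3 → 10
step 6: 10 − 3 → 7

7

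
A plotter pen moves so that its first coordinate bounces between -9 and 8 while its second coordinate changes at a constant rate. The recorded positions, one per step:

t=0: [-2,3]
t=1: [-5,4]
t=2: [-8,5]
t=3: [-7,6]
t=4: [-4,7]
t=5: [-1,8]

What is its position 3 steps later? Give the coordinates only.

[8,11]

The first coordinate travels 3 per step and bounces off the walls at -9 and 8.
  step 6: -1 → 2
  step 7: 2 → 5
  step 8: 5 → 8
The second coordinate changes by +1 each step: at step 8 it is 11.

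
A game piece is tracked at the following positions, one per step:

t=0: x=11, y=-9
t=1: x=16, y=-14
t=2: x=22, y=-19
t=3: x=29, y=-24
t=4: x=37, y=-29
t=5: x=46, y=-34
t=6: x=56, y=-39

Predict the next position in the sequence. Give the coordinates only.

Taking differences between consecutive positions: (+5, -5), (+6, -5), (+7, -5), (+8, -5), (+9, -5), (+10, -5). These grow by (+1, +0) each step.
step 7: x=56, y=-39 + (+11, -5) → x=67, y=-44

x=67, y=-44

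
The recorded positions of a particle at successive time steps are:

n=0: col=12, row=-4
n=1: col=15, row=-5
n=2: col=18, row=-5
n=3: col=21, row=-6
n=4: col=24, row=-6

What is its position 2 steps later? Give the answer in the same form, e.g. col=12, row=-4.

The moves between consecutive positions are (+3,-1), (+3,+0), (+3,-1), (+3,+0); they repeat the 2-cycle [(+3,-1), (+3,+0)].
step 5: apply (+3,-1) → col=27, row=-7
step 6: apply (+3,+0) → col=30, row=-7

col=30, row=-7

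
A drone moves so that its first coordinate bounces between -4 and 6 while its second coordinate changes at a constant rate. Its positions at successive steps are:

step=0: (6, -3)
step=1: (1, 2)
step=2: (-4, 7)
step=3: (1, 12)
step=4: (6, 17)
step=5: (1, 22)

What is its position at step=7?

(1, 32)

The first coordinate reflects between -4 and 6, moving 5 per step.
  step 6: 1 → -4
  step 7: -4 → 1
The second coordinate changes by +5 each step: at step 7 it is 32.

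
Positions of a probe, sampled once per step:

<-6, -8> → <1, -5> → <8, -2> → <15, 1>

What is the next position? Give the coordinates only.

<22, 4>

Each step adds <+7, +3> to the position.
step 4: <15, 1> + <+7, +3> → <22, 4>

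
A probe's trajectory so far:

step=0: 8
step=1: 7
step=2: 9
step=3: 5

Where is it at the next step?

13

Consecutive displacements -1, +2, -4 scale by a factor of -2 each step.
step 4: 5 + 8 → 13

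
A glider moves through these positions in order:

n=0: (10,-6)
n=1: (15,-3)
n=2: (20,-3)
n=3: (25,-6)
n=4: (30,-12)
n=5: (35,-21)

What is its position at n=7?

(45,-48)

Successive displacements: (+5,+3), (+5,+0), (+5,-3), (+5,-6), (+5,-9) — each changes by (+0,-3).
step 6: (35,-21) + (+5,-12) → (40,-33)
step 7: (40,-33) + (+5,-15) → (45,-48)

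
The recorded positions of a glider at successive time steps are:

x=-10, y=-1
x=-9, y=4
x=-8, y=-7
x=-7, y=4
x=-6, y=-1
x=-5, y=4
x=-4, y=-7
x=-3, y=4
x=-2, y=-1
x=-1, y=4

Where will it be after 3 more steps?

x=2, y=-1

The x coordinate changes by +1 each step, so at step 12 it is -10 + 12·(1) = 2.
The y coordinate repeats the cycle [-1, 4, -7, 4] with period 4; step 12 mod 4 = 0, giving -1.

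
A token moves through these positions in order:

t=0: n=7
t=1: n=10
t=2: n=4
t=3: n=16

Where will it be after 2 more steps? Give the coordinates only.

n=40

Step-to-step displacements: +3, -6, +12; each is -2× the previous.
step 4: 16 − 24 → n=-8
step 5: -8 + 48 → n=40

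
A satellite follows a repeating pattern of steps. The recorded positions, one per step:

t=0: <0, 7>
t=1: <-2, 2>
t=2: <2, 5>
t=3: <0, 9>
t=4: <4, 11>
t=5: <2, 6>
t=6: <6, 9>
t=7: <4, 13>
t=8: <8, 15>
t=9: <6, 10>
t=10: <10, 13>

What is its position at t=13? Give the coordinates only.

<10, 14>

Differencing gives <-2, -5>, <+4, +3>, <-2, +4>, <+4, +2>, <-2, -5>, <+4, +3>, <-2, +4>, <+4, +2>, <-2, -5>, <+4, +3>. This is the pattern <-2, -5>, <+4, +3>, <-2, +4>, <+4, +2> repeated.
step 11: apply <-2, +4> → <8, 17>
step 12: apply <+4, +2> → <12, 19>
step 13: apply <-2, -5> → <10, 14>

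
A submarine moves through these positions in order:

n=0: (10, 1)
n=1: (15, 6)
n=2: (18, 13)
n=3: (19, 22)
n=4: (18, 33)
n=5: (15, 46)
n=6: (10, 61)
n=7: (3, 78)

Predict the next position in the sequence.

(-6, 97)

First differences are (+5, +5), (+3, +7), (+1, +9), (-1, +11), (-3, +13), (-5, +15), (-7, +17); their common second difference is (-2, +2) (constant acceleration).
step 8: (3, 78) + (-9, +19) → (-6, 97)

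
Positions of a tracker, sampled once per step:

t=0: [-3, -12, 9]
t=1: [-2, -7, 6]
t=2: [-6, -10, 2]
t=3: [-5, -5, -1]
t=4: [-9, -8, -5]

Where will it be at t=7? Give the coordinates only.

[-11, -1, -15]

The moves between consecutive positions are [+1, +5, -3], [-4, -3, -4], [+1, +5, -3], [-4, -3, -4]; they repeat the 2-cycle [[+1, +5, -3], [-4, -3, -4]].
step 5: apply [+1, +5, -3] → [-8, -3, -8]
step 6: apply [-4, -3, -4] → [-12, -6, -12]
step 7: apply [+1, +5, -3] → [-11, -1, -15]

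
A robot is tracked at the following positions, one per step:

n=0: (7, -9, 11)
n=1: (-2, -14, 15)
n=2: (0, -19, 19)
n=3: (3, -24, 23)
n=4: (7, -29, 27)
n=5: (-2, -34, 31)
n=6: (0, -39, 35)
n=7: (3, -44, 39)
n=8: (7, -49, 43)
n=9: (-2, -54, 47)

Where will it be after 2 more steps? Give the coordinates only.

(3, -64, 55)

First: cycles through 7, -2, 0, 3 every 4 steps. Step 11 lands at position 3 of the cycle → 3.
Second: linear, -5 per step → -64 at step 11.
Third: linear, +4 per step → 55 at step 11.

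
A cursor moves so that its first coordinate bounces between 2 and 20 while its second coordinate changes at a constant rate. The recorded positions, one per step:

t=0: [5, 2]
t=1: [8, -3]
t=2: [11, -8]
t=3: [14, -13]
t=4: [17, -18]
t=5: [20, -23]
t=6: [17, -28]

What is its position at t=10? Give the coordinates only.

The first coordinate reflects between 2 and 20, moving 3 per step.
  step 7: 17 → 14
  step 8: 14 → 11
  step 9: 11 → 8
  step 10: 8 → 5
The second coordinate changes by -5 each step: at step 10 it is -48.

[5, -48]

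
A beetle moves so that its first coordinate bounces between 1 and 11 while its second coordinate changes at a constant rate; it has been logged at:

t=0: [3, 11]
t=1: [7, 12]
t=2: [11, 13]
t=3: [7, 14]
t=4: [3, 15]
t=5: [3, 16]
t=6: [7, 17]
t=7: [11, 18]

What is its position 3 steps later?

The first coordinate travels 4 per step and bounces off the walls at 1 and 11.
  step 8: 11 → 7
  step 9: 7 → 3
  step 10: 3 → 3
The second coordinate changes by +1 each step: at step 10 it is 21.

[3, 21]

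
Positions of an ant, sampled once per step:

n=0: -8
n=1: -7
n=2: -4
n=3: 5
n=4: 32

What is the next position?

Consecutive displacements +1, +3, +9, +27 scale by a factor of 3 each step.
step 5: 32 + 81 → 113

113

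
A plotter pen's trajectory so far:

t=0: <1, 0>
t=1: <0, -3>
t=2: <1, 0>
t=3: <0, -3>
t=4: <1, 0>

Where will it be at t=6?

<1, 0>

The jumps are <-1, -3>, <+1, +3>, <-1, -3>, <+1, +3> — a geometric progression with ratio -1.
step 5: <1, 0> + <-1, -3> → <0, -3>
step 6: <0, -3> + <+1, +3> → <1, 0>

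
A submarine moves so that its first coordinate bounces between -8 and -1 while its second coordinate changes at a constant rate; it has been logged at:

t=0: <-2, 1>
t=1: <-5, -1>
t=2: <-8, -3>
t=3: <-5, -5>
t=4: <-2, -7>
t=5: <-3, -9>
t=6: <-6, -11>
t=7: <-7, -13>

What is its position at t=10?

<-4, -19>

The first coordinate travels 3 per step and bounces off the walls at -8 and -1.
  step 8: -7 → -4
  step 9: -4 → -1
  step 10: -1 → -4
The second coordinate changes by -2 each step: at step 10 it is -19.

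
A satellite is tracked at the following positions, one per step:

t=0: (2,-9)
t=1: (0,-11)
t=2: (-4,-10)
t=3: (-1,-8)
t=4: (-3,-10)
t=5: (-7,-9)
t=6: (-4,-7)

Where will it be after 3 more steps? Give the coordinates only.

The moves between consecutive positions are (-2,-2), (-4,+1), (+3,+2), (-2,-2), (-4,+1), (+3,+2); they repeat the 3-cycle [(-2,-2), (-4,+1), (+3,+2)].
step 7: apply (-2,-2) → (-6,-9)
step 8: apply (-4,+1) → (-10,-8)
step 9: apply (+3,+2) → (-7,-6)

(-7,-6)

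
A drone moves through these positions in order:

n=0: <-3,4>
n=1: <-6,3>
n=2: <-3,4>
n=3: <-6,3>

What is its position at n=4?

Step-to-step displacements: <-3,-1>, <+3,+1>, <-3,-1>; each is -1× the previous.
step 4: <-6,3> + <+3,+1> → <-3,4>

<-3,4>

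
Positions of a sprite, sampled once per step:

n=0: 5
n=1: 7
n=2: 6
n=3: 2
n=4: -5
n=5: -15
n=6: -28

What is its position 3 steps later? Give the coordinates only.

First differences are +2, -1, -4, -7, -10, -13; their common second difference is -3 (constant acceleration).
step 7: -28 − 16 → -44
step 8: -44 − 19 → -63
step 9: -63 − 22 → -85

-85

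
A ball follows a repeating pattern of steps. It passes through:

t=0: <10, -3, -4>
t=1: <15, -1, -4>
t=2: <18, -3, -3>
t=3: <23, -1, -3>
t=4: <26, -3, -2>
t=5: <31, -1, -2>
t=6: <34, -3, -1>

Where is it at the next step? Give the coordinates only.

Step-to-step displacements: <+5, +2, +0>, <+3, -2, +1>, <+5, +2, +0>, <+3, -2, +1>, <+5, +2, +0>, <+3, -2, +1> — a repeating cycle of length 2.
step 7: apply <+5, +2, +0> → <39, -1, -1>

<39, -1, -1>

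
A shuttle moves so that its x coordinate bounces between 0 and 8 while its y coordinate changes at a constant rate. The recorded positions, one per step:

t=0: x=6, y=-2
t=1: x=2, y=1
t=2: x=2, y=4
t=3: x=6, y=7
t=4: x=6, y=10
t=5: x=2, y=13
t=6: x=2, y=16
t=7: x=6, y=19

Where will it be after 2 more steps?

The x coordinate reflects between 0 and 8, moving 4 per step.
  step 8: 6 → 6
  step 9: 6 → 2
The y coordinate changes by +3 each step: at step 9 it is 25.

x=2, y=25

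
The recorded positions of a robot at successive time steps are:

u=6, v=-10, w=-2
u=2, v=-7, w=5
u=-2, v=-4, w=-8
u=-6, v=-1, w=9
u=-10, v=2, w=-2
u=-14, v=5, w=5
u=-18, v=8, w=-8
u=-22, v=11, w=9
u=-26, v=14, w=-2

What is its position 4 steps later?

The u coordinate changes by -4 each step, so at step 12 it is 6 + 12·(-4) = -42.
The v coordinate changes by +3 each step, so at step 12 it is -10 + 12·(3) = 26.
The w coordinate repeats the cycle [-2, 5, -8, 9] with period 4; step 12 mod 4 = 0, giving -2.

u=-42, v=26, w=-2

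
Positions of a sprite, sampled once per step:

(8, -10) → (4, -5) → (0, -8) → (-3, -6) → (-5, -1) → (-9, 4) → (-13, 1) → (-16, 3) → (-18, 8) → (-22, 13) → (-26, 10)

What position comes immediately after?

(-29, 12)

Differencing gives (-4, +5), (-4, -3), (-3, +2), (-2, +5), (-4, +5), (-4, -3), (-3, +2), (-2, +5), (-4, +5), (-4, -3). This is the pattern (-4, +5), (-4, -3), (-3, +2), (-2, +5) repeated.
step 11: apply (-3, +2) → (-29, 12)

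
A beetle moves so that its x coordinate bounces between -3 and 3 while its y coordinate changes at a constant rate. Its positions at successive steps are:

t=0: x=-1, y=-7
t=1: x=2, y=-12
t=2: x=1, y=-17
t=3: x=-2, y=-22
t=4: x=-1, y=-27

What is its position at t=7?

The x coordinate travels 3 per step and bounces off the walls at -3 and 3.
  step 5: -1 → 2
  step 6: 2 → 1
  step 7: 1 → -2
The y coordinate changes by -5 each step: at step 7 it is -42.

x=-2, y=-42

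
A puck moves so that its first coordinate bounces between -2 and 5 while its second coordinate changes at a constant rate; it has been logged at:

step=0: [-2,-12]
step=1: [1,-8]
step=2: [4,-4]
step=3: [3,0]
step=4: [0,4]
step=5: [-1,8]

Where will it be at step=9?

[-1,24]

The first coordinate reflects between -2 and 5, moving 3 per step.
  step 6: -1 → 2
  step 7: 2 → 5
  step 8: 5 → 2
  step 9: 2 → -1
The second coordinate changes by +4 each step: at step 9 it is 24.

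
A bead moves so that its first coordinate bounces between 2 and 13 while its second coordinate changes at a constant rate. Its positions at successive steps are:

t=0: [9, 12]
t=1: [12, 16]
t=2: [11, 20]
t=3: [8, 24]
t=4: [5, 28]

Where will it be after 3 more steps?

The first coordinate travels 3 per step and bounces off the walls at 2 and 13.
  step 5: 5 → 2
  step 6: 2 → 5
  step 7: 5 → 8
The second coordinate changes by +4 each step: at step 7 it is 40.

[8, 40]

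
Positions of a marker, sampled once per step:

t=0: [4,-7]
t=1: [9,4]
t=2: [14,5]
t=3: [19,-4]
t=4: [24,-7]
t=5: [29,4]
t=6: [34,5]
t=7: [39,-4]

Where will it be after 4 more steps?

[59,-4]

The first coordinate changes by +5 each step, so at step 11 it is 4 + 11·(5) = 59.
The second coordinate repeats the cycle [-7, 4, 5, -4] with period 4; step 11 mod 4 = 3, giving -4.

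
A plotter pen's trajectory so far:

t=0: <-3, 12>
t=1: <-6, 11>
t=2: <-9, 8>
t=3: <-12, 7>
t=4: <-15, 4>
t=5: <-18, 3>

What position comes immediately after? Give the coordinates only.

<-21, 0>

Differencing gives <-3, -1>, <-3, -3>, <-3, -1>, <-3, -3>, <-3, -1>. This is the pattern <-3, -1>, <-3, -3> repeated.
step 6: apply <-3, -3> → <-21, 0>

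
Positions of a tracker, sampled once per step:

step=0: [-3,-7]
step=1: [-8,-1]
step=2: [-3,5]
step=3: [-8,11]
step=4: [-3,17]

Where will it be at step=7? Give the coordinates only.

First: cycles through -3, -8 every 2 steps. Step 7 lands at position 1 of the cycle → -8.
Second: linear, +6 per step → 35 at step 7.

[-8,35]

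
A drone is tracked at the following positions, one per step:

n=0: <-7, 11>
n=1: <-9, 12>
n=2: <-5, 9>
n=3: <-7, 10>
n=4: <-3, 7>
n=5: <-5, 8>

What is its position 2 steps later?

<-3, 6>

Differencing gives <-2, +1>, <+4, -3>, <-2, +1>, <+4, -3>, <-2, +1>. This is the pattern <-2, +1>, <+4, -3> repeated.
step 6: apply <+4, -3> → <-1, 5>
step 7: apply <-2, +1> → <-3, 6>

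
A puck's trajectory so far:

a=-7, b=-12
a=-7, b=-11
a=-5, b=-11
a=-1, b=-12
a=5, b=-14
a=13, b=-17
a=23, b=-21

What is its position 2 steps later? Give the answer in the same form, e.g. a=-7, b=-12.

a=49, b=-32

Taking differences between consecutive positions: (+0, +1), (+2, +0), (+4, -1), (+6, -2), (+8, -3), (+10, -4). These grow by (+2, -1) each step.
step 7: a=23, b=-21 + (+12, -5) → a=35, b=-26
step 8: a=35, b=-26 + (+14, -6) → a=49, b=-32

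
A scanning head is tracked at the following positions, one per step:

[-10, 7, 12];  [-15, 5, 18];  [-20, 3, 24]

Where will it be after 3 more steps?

Each step adds [-5, -2, +6] to the position.
step 3: [-20, 3, 24] + [-5, -2, +6] → [-25, 1, 30]
step 4: [-25, 1, 30] + [-5, -2, +6] → [-30, -1, 36]
step 5: [-30, -1, 36] + [-5, -2, +6] → [-35, -3, 42]

[-35, -3, 42]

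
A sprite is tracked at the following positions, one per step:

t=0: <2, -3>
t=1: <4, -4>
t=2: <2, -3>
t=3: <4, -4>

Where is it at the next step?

Consecutive displacements <+2, -1>, <-2, +1>, <+2, -1> scale by a factor of -1 each step.
step 4: <4, -4> + <-2, +1> → <2, -3>

<2, -3>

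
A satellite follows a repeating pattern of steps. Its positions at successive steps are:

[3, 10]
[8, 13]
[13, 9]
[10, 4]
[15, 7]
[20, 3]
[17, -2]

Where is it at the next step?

Differencing gives [+5, +3], [+5, -4], [-3, -5], [+5, +3], [+5, -4], [-3, -5]. This is the pattern [+5, +3], [+5, -4], [-3, -5] repeated.
step 7: apply [+5, +3] → [22, 1]

[22, 1]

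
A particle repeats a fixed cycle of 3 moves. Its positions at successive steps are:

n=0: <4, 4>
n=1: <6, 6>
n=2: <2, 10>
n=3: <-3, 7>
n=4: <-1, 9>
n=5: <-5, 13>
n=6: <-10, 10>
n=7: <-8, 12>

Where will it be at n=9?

<-17, 13>

The moves between consecutive positions are <+2, +2>, <-4, +4>, <-5, -3>, <+2, +2>, <-4, +4>, <-5, -3>, <+2, +2>; they repeat the 3-cycle [<+2, +2>, <-4, +4>, <-5, -3>].
step 8: apply <-4, +4> → <-12, 16>
step 9: apply <-5, -3> → <-17, 13>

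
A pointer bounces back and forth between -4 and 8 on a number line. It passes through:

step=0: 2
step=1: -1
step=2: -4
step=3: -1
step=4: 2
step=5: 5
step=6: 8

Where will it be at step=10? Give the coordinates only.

The value travels 3 per step and bounces off the walls at -4 and 8.
  step 7: 8 → 5
  step 8: 5 → 2
  step 9: 2 → -1
  step 10: -1 → -4

-4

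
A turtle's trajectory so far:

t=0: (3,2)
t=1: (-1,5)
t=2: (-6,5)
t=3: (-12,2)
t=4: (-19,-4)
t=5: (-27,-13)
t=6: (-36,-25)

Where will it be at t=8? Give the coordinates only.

(-57,-58)

First differences are (-4,+3), (-5,+0), (-6,-3), (-7,-6), (-8,-9), (-9,-12); their common second difference is (-1,-3) (constant acceleration).
step 7: (-36,-25) + (-10,-15) → (-46,-40)
step 8: (-46,-40) + (-11,-18) → (-57,-58)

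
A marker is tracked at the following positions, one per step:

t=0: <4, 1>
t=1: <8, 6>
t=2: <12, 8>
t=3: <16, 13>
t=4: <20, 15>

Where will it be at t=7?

<32, 27>

The moves between consecutive positions are <+4, +5>, <+4, +2>, <+4, +5>, <+4, +2>; they repeat the 2-cycle [<+4, +5>, <+4, +2>].
step 5: apply <+4, +5> → <24, 20>
step 6: apply <+4, +2> → <28, 22>
step 7: apply <+4, +5> → <32, 27>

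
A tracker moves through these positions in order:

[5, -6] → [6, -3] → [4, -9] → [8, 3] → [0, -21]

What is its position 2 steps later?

[-16, -69]

Step-to-step displacements: [+1, +3], [-2, -6], [+4, +12], [-8, -24]; each is -2× the previous.
step 5: [0, -21] + [+16, +48] → [16, 27]
step 6: [16, 27] + [-32, -96] → [-16, -69]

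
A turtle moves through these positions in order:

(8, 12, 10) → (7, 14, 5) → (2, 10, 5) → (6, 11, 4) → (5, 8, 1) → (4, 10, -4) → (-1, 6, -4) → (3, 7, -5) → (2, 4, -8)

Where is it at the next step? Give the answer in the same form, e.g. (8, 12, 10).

Differencing gives (-1, +2, -5), (-5, -4, +0), (+4, +1, -1), (-1, -3, -3), (-1, +2, -5), (-5, -4, +0), (+4, +1, -1), (-1, -3, -3). This is the pattern (-1, +2, -5), (-5, -4, +0), (+4, +1, -1), (-1, -3, -3) repeated.
step 9: apply (-1, +2, -5) → (1, 6, -13)

(1, 6, -13)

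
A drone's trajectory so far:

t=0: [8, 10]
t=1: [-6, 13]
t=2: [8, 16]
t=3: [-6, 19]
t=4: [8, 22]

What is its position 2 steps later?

First: cycles through 8, -6 every 2 steps. Step 6 lands at position 0 of the cycle → 8.
Second: linear, +3 per step → 28 at step 6.

[8, 28]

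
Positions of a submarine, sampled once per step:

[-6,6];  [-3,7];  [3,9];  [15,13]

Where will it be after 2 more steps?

Step-to-step displacements: [+3,+1], [+6,+2], [+12,+4]; each is 2× the previous.
step 4: [15,13] + [+24,+8] → [39,21]
step 5: [39,21] + [+48,+16] → [87,37]

[87,37]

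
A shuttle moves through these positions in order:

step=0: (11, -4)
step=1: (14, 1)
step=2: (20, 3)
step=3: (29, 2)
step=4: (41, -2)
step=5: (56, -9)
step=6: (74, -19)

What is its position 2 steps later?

(119, -48)

First differences are (+3, +5), (+6, +2), (+9, -1), (+12, -4), (+15, -7), (+18, -10); their common second difference is (+3, -3) (constant acceleration).
step 7: (74, -19) + (+21, -13) → (95, -32)
step 8: (95, -32) + (+24, -16) → (119, -48)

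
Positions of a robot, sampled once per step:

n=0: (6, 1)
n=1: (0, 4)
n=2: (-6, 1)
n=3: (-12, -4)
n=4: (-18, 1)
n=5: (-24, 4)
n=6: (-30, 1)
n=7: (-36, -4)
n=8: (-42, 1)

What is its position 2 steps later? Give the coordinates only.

(-54, 1)

The first coordinate changes by -6 each step, so at step 10 it is 6 + 10·(-6) = -54.
The second coordinate repeats the cycle [1, 4, 1, -4] with period 4; step 10 mod 4 = 2, giving 1.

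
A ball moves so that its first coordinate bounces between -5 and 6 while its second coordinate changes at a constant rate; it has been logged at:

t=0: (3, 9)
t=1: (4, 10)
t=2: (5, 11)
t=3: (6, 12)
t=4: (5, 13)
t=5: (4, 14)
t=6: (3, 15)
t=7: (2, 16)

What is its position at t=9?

The first coordinate travels 1 per step and bounces off the walls at -5 and 6.
  step 8: 2 → 1
  step 9: 1 → 0
The second coordinate changes by +1 each step: at step 9 it is 18.

(0, 18)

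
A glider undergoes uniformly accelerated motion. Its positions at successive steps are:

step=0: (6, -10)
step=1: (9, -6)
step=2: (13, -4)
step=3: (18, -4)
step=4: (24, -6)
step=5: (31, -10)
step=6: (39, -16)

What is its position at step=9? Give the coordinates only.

(69, -46)

Taking differences between consecutive positions: (+3, +4), (+4, +2), (+5, +0), (+6, -2), (+7, -4), (+8, -6). These grow by (+1, -2) each step.
step 7: (39, -16) + (+9, -8) → (48, -24)
step 8: (48, -24) + (+10, -10) → (58, -34)
step 9: (58, -34) + (+11, -12) → (69, -46)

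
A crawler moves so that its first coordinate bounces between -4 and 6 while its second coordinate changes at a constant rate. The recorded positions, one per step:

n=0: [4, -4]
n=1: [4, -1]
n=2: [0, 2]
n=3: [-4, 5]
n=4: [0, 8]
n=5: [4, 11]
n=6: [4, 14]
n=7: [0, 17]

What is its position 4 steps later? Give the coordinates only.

[4, 29]

The first coordinate travels 4 per step and bounces off the walls at -4 and 6.
  step 8: 0 → -4
  step 9: -4 → 0
  step 10: 0 → 4
  step 11: 4 → 4
The second coordinate changes by +3 each step: at step 11 it is 29.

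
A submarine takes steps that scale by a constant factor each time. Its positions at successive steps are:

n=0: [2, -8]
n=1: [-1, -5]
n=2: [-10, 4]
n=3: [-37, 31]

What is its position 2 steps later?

Consecutive displacements [-3, +3], [-9, +9], [-27, +27] scale by a factor of 3 each step.
step 4: [-37, 31] + [-81, +81] → [-118, 112]
step 5: [-118, 112] + [-243, +243] → [-361, 355]

[-361, 355]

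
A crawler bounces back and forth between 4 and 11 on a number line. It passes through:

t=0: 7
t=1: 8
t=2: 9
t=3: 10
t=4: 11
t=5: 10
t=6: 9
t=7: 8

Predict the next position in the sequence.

The value reflects between 4 and 11, moving 1 per step.
  step 8: 8 → 7

7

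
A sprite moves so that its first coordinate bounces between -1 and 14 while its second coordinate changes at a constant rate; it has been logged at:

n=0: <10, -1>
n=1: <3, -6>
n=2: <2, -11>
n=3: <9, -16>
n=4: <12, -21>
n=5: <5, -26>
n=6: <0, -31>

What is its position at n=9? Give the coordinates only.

<7, -46>

The first coordinate travels 7 per step and bounces off the walls at -1 and 14.
  step 7: 0 → 7
  step 8: 7 → 14
  step 9: 14 → 7
The second coordinate changes by -5 each step: at step 9 it is -46.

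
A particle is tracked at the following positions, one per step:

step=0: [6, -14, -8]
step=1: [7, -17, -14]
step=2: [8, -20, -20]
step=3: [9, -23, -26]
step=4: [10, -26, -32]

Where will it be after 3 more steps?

[13, -35, -50]

Each step adds [+1, -3, -6] to the position.
step 5: [10, -26, -32] + [+1, -3, -6] → [11, -29, -38]
step 6: [11, -29, -38] + [+1, -3, -6] → [12, -32, -44]
step 7: [12, -32, -44] + [+1, -3, -6] → [13, -35, -50]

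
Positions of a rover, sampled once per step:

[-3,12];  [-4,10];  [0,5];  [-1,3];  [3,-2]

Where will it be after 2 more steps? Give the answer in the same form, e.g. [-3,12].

[6,-9]

Differencing gives [-1,-2], [+4,-5], [-1,-2], [+4,-5]. This is the pattern [-1,-2], [+4,-5] repeated.
step 5: apply [-1,-2] → [2,-4]
step 6: apply [+4,-5] → [6,-9]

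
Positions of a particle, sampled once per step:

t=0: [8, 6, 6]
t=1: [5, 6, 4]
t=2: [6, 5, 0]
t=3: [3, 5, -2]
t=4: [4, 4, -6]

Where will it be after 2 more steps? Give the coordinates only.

Differencing gives [-3, +0, -2], [+1, -1, -4], [-3, +0, -2], [+1, -1, -4]. This is the pattern [-3, +0, -2], [+1, -1, -4] repeated.
step 5: apply [-3, +0, -2] → [1, 4, -8]
step 6: apply [+1, -1, -4] → [2, 3, -12]

[2, 3, -12]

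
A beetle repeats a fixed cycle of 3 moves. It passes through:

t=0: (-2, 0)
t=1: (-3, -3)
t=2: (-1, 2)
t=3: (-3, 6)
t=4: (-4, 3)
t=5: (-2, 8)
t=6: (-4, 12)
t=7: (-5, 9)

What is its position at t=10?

Differencing gives (-1, -3), (+2, +5), (-2, +4), (-1, -3), (+2, +5), (-2, +4), (-1, -3). This is the pattern (-1, -3), (+2, +5), (-2, +4) repeated.
step 8: apply (+2, +5) → (-3, 14)
step 9: apply (-2, +4) → (-5, 18)
step 10: apply (-1, -3) → (-6, 15)

(-6, 15)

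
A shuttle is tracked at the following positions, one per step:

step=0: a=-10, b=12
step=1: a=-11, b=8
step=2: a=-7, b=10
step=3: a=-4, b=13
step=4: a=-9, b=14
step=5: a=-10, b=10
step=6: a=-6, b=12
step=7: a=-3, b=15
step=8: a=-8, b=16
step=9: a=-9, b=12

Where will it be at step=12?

a=-7, b=18

Step-to-step displacements: (-1, -4), (+4, +2), (+3, +3), (-5, +1), (-1, -4), (+4, +2), (+3, +3), (-5, +1), (-1, -4) — a repeating cycle of length 4.
step 10: apply (+4, +2) → a=-5, b=14
step 11: apply (+3, +3) → a=-2, b=17
step 12: apply (-5, +1) → a=-7, b=18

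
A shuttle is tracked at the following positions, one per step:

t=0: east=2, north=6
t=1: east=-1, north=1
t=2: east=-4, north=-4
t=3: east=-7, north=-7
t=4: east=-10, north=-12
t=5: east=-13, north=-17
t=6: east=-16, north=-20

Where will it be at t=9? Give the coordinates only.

The moves between consecutive positions are (-3,-5), (-3,-5), (-3,-3), (-3,-5), (-3,-5), (-3,-3); they repeat the 3-cycle [(-3,-5), (-3,-5), (-3,-3)].
step 7: apply (-3,-5) → east=-19, north=-25
step 8: apply (-3,-5) → east=-22, north=-30
step 9: apply (-3,-3) → east=-25, north=-33

east=-25, north=-33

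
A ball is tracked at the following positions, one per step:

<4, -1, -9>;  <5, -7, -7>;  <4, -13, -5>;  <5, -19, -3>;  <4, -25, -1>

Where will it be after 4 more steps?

<4, -49, 7>

The first coordinate repeats the cycle [4, 5] with period 2; step 8 mod 2 = 0, giving 4.
The second coordinate changes by -6 each step, so at step 8 it is -1 + 8·(-6) = -49.
The third coordinate changes by +2 each step, so at step 8 it is -9 + 8·(2) = 7.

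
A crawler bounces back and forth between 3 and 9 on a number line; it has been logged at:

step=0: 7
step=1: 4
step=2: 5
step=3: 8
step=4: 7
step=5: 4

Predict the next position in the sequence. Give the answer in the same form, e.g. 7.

5

The value reflects between 3 and 9, moving 3 per step.
  step 6: 4 → 5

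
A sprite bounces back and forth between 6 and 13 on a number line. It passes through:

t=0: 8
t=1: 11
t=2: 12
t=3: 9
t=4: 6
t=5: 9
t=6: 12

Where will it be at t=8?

8

The value reflects between 6 and 13, moving 3 per step.
  step 7: 12 → 11
  step 8: 11 → 8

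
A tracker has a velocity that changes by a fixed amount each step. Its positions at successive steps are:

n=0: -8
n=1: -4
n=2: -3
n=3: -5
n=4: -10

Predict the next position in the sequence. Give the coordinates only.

-18

Taking differences between consecutive positions: +4, +1, -2, -5. These grow by -3 each step.
step 5: -10 − 8 → -18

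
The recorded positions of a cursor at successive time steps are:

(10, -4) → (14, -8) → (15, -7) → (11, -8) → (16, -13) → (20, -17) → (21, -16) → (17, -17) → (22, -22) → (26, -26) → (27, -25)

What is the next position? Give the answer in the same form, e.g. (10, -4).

Step-to-step displacements: (+4, -4), (+1, +1), (-4, -1), (+5, -5), (+4, -4), (+1, +1), (-4, -1), (+5, -5), (+4, -4), (+1, +1) — a repeating cycle of length 4.
step 11: apply (-4, -1) → (23, -26)

(23, -26)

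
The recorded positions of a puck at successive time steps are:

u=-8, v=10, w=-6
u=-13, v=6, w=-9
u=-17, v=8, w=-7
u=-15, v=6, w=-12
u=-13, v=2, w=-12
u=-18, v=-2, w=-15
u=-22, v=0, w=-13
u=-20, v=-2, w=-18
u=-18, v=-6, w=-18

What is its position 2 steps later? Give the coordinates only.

u=-27, v=-8, w=-19

Step-to-step displacements: (-5,-4,-3), (-4,+2,+2), (+2,-2,-5), (+2,-4,+0), (-5,-4,-3), (-4,+2,+2), (+2,-2,-5), (+2,-4,+0) — a repeating cycle of length 4.
step 9: apply (-5,-4,-3) → u=-23, v=-10, w=-21
step 10: apply (-4,+2,+2) → u=-27, v=-8, w=-19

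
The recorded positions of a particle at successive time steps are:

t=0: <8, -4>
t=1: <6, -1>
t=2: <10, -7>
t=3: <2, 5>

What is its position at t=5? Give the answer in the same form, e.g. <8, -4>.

<-14, 29>

Consecutive displacements <-2, +3>, <+4, -6>, <-8, +12> scale by a factor of -2 each step.
step 4: <2, 5> + <+16, -24> → <18, -19>
step 5: <18, -19> + <-32, +48> → <-14, 29>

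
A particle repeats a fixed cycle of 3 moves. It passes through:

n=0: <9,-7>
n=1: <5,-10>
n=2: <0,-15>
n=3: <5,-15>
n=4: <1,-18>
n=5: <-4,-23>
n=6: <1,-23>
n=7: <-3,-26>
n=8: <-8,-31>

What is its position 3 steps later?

Differencing gives <-4,-3>, <-5,-5>, <+5,+0>, <-4,-3>, <-5,-5>, <+5,+0>, <-4,-3>, <-5,-5>. This is the pattern <-4,-3>, <-5,-5>, <+5,+0> repeated.
step 9: apply <+5,+0> → <-3,-31>
step 10: apply <-4,-3> → <-7,-34>
step 11: apply <-5,-5> → <-12,-39>

<-12,-39>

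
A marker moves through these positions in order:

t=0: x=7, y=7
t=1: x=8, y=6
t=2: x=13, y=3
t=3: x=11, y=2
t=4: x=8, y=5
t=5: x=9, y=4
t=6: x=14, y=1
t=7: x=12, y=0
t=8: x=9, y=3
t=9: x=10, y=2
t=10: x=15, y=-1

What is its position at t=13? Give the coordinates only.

x=11, y=0

The moves between consecutive positions are (+1,-1), (+5,-3), (-2,-1), (-3,+3), (+1,-1), (+5,-3), (-2,-1), (-3,+3), (+1,-1), (+5,-3); they repeat the 4-cycle [(+1,-1), (+5,-3), (-2,-1), (-3,+3)].
step 11: apply (-2,-1) → x=13, y=-2
step 12: apply (-3,+3) → x=10, y=1
step 13: apply (+1,-1) → x=11, y=0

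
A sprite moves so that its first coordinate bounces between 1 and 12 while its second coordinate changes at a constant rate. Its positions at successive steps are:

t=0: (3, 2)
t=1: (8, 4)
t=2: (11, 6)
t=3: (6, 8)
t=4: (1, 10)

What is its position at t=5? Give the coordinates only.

(6, 12)

The first coordinate travels 5 per step and bounces off the walls at 1 and 12.
  step 5: 1 → 6
The second coordinate changes by +2 each step: at step 5 it is 12.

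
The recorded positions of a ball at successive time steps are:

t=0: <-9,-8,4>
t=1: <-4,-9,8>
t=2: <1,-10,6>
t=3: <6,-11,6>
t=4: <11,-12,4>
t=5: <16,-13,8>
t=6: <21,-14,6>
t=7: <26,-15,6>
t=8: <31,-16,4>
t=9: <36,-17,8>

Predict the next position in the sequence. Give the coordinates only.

First: linear, +5 per step → 41 at step 10.
Second: linear, -1 per step → -18 at step 10.
Third: cycles through 4, 8, 6, 6 every 4 steps. Step 10 lands at position 2 of the cycle → 6.

<41,-18,6>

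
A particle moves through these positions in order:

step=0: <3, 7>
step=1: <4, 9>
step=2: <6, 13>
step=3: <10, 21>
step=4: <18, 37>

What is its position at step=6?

<66, 133>

Consecutive displacements <+1, +2>, <+2, +4>, <+4, +8>, <+8, +16> scale by a factor of 2 each step.
step 5: <18, 37> + <+16, +32> → <34, 69>
step 6: <34, 69> + <+32, +64> → <66, 133>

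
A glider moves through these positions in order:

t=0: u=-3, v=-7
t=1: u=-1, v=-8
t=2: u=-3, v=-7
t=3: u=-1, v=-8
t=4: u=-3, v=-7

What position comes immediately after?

u=-1, v=-8

Step-to-step displacements: (+2,-1), (-2,+1), (+2,-1), (-2,+1); each is -1× the previous.
step 5: u=-3, v=-7 + (+2,-1) → u=-1, v=-8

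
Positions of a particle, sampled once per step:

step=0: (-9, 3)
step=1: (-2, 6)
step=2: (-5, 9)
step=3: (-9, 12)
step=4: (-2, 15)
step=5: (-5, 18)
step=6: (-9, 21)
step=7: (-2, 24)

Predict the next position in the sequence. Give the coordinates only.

The first coordinate repeats the cycle [-9, -2, -5] with period 3; step 8 mod 3 = 2, giving -5.
The second coordinate changes by +3 each step, so at step 8 it is 3 + 8·(3) = 27.

(-5, 27)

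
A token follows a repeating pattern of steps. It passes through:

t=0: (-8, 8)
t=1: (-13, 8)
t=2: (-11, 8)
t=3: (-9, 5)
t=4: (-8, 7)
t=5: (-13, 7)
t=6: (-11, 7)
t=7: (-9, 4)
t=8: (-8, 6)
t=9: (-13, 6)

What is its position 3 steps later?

Step-to-step displacements: (-5, +0), (+2, +0), (+2, -3), (+1, +2), (-5, +0), (+2, +0), (+2, -3), (+1, +2), (-5, +0) — a repeating cycle of length 4.
step 10: apply (+2, +0) → (-11, 6)
step 11: apply (+2, -3) → (-9, 3)
step 12: apply (+1, +2) → (-8, 5)

(-8, 5)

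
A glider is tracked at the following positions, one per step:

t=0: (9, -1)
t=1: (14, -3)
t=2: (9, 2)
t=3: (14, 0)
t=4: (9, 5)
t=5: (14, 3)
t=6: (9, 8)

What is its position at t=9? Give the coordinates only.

(14, 9)

Step-to-step displacements: (+5, -2), (-5, +5), (+5, -2), (-5, +5), (+5, -2), (-5, +5) — a repeating cycle of length 2.
step 7: apply (+5, -2) → (14, 6)
step 8: apply (-5, +5) → (9, 11)
step 9: apply (+5, -2) → (14, 9)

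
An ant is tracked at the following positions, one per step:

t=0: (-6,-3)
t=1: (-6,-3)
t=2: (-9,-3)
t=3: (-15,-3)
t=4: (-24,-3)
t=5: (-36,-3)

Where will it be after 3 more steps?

(-90,-3)

Successive displacements: (+0,+0), (-3,+0), (-6,+0), (-9,+0), (-12,+0) — each changes by (-3,+0).
step 6: (-36,-3) + (-15,+0) → (-51,-3)
step 7: (-51,-3) + (-18,+0) → (-69,-3)
step 8: (-69,-3) + (-21,+0) → (-90,-3)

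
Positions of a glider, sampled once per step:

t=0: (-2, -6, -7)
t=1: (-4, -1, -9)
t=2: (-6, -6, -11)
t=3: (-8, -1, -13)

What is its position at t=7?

First: linear, -2 per step → -16 at step 7.
Second: cycles through -6, -1 every 2 steps. Step 7 lands at position 1 of the cycle → -1.
Third: linear, -2 per step → -21 at step 7.

(-16, -1, -21)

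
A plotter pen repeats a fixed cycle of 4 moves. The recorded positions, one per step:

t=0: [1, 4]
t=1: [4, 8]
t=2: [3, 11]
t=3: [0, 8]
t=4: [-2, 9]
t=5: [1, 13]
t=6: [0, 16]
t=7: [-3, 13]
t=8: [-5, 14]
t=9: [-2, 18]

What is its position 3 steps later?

The moves between consecutive positions are [+3, +4], [-1, +3], [-3, -3], [-2, +1], [+3, +4], [-1, +3], [-3, -3], [-2, +1], [+3, +4]; they repeat the 4-cycle [[+3, +4], [-1, +3], [-3, -3], [-2, +1]].
step 10: apply [-1, +3] → [-3, 21]
step 11: apply [-3, -3] → [-6, 18]
step 12: apply [-2, +1] → [-8, 19]

[-8, 19]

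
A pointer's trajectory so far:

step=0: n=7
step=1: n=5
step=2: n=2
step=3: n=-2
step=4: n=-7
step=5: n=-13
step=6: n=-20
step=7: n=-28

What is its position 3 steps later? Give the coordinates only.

Taking differences between consecutive positions: -2, -3, -4, -5, -6, -7, -8. These grow by -1 each step.
step 8: -28 − 9 → n=-37
step 9: -37 − 10 → n=-47
step 10: -47 − 11 → n=-58

n=-58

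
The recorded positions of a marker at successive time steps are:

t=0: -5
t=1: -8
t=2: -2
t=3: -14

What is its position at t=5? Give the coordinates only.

Step-to-step displacements: -3, +6, -12; each is -2× the previous.
step 4: -14 + 24 → 10
step 5: 10 − 48 → -38

-38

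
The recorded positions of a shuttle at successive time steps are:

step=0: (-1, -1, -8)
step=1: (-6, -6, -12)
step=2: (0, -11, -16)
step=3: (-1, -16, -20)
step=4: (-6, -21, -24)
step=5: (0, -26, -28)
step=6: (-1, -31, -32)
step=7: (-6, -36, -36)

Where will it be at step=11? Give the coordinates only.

(0, -56, -52)

The first coordinate repeats the cycle [-1, -6, 0] with period 3; step 11 mod 3 = 2, giving 0.
The second coordinate changes by -5 each step, so at step 11 it is -1 + 11·(-5) = -56.
The third coordinate changes by -4 each step, so at step 11 it is -8 + 11·(-4) = -52.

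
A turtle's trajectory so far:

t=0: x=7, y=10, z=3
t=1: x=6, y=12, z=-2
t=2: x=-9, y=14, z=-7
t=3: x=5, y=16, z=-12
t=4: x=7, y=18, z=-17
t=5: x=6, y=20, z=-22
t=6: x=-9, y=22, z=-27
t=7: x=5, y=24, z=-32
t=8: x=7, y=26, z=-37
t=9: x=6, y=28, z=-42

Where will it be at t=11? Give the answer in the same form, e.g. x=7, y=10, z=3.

X: cycles through 7, 6, -9, 5 every 4 steps. Step 11 lands at position 3 of the cycle → 5.
Y: linear, +2 per step → 32 at step 11.
Z: linear, -5 per step → -52 at step 11.

x=5, y=32, z=-52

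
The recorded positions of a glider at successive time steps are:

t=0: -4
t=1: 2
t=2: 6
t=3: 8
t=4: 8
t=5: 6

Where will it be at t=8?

Successive displacements: +6, +4, +2, +0, -2 — each changes by -2.
step 6: 6 − 4 → 2
step 7: 2 − 6 → -4
step 8: -4 − 8 → -12

-12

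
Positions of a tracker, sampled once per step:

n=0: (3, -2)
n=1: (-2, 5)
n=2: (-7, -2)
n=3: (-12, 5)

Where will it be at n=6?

(-27, -2)

The first coordinate changes by -5 each step, so at step 6 it is 3 + 6·(-5) = -27.
The second coordinate repeats the cycle [-2, 5] with period 2; step 6 mod 2 = 0, giving -2.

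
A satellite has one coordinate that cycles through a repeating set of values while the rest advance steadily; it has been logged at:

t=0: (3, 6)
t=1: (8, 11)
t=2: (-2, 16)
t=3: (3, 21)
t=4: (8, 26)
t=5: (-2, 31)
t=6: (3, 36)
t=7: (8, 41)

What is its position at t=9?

The first coordinate repeats the cycle [3, 8, -2] with period 3; step 9 mod 3 = 0, giving 3.
The second coordinate changes by +5 each step, so at step 9 it is 6 + 9·(5) = 51.

(3, 51)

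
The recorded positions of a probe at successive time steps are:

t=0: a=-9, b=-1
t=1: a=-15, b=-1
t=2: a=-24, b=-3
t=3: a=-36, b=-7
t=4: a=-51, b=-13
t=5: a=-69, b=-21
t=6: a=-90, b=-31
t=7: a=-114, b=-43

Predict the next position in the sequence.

a=-141, b=-57

First differences are (-6, +0), (-9, -2), (-12, -4), (-15, -6), (-18, -8), (-21, -10), (-24, -12); their common second difference is (-3, -2) (constant acceleration).
step 8: a=-114, b=-43 + (-27, -14) → a=-141, b=-57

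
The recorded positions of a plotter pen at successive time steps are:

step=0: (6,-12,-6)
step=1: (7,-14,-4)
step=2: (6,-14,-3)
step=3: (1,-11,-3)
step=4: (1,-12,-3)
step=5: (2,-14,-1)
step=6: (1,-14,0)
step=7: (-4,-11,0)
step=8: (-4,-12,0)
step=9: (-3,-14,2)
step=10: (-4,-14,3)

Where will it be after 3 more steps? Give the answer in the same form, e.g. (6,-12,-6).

The moves between consecutive positions are (+1,-2,+2), (-1,+0,+1), (-5,+3,+0), (+0,-1,+0), (+1,-2,+2), (-1,+0,+1), (-5,+3,+0), (+0,-1,+0), (+1,-2,+2), (-1,+0,+1); they repeat the 4-cycle [(+1,-2,+2), (-1,+0,+1), (-5,+3,+0), (+0,-1,+0)].
step 11: apply (-5,+3,+0) → (-9,-11,3)
step 12: apply (+0,-1,+0) → (-9,-12,3)
step 13: apply (+1,-2,+2) → (-8,-14,5)

(-8,-14,5)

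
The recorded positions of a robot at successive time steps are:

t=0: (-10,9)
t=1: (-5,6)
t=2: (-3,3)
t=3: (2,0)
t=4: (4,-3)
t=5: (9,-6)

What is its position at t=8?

(18,-15)

Step-to-step displacements: (+5,-3), (+2,-3), (+5,-3), (+2,-3), (+5,-3) — a repeating cycle of length 2.
step 6: apply (+2,-3) → (11,-9)
step 7: apply (+5,-3) → (16,-12)
step 8: apply (+2,-3) → (18,-15)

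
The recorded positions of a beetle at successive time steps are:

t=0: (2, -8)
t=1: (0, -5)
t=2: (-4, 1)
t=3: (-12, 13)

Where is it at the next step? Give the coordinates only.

Consecutive displacements (-2, +3), (-4, +6), (-8, +12) scale by a factor of 2 each step.
step 4: (-12, 13) + (-16, +24) → (-28, 37)

(-28, 37)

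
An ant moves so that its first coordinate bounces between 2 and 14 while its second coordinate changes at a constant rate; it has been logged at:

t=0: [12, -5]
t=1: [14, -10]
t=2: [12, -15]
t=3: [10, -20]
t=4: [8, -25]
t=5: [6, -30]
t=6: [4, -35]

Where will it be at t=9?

The first coordinate reflects between 2 and 14, moving 2 per step.
  step 7: 4 → 2
  step 8: 2 → 4
  step 9: 4 → 6
The second coordinate changes by -5 each step: at step 9 it is -50.

[6, -50]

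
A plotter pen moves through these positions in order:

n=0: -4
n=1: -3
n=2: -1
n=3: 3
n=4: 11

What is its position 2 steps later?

59

Step-to-step displacements: +1, +2, +4, +8; each is 2× the previous.
step 5: 11 + 16 → 27
step 6: 27 + 32 → 59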